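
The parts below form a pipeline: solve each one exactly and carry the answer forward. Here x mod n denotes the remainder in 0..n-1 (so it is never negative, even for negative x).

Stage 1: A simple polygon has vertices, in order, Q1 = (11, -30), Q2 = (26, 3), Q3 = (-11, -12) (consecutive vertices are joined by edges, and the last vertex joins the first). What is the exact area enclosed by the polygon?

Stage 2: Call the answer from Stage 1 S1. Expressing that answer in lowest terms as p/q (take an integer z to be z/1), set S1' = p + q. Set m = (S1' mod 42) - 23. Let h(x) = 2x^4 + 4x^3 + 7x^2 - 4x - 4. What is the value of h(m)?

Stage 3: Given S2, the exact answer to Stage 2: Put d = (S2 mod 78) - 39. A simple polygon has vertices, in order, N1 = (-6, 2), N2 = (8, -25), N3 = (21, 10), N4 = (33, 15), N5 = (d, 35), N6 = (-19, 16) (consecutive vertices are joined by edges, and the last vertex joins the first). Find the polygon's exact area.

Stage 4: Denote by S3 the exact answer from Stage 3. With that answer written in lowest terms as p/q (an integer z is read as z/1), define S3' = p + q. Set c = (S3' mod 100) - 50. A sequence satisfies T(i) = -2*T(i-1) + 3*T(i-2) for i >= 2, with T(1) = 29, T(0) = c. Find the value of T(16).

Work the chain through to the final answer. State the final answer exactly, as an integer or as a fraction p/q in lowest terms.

-753317641

Stage 1: cross terms: (11*3 - 26*-30)=813, (26*-12 - -11*3)=-279, (-11*-30 - 11*-12)=462; twice the area = |996| = 996; area = 498; answer 498
Stage 2: S1 = 498; threaded value p + q = 499; m = 14; 2*(14)^4 + 4*(14)^3 + 7*(14)^2 - 4*(14)^1 - 4 = (76832) + (10976) + (1372) + (-56) + (-4) = 89120; answer 89120
Stage 3: S2 = 89120; d = 5; cross terms: (-6*-25 - 8*2)=134, (8*10 - 21*-25)=605, (21*15 - 33*10)=-15, (33*35 - 5*15)=1080, (5*16 - -19*35)=745, (-19*2 - -6*16)=58; twice the area = |2607| = 2607; area = 2607/2; answer 2607/2
Stage 4: S3 = 2607/2; threaded value p + q = 2609; c = -41; T(2) = -2*(29) + 3*(-41) = -181; iterating: T(2)=-181, T(3)=449, T(4)=-1441, T(5)=4229, T(6)=-12781, T(7)=38249, T(8)=-114841, T(9)=344429, T(10)=-1033381, T(11)=3100049, T(12)=-9300241, T(13)=27900629, T(14)=-83701981, T(15)=251105849, T(16)=-753317641; answer -753317641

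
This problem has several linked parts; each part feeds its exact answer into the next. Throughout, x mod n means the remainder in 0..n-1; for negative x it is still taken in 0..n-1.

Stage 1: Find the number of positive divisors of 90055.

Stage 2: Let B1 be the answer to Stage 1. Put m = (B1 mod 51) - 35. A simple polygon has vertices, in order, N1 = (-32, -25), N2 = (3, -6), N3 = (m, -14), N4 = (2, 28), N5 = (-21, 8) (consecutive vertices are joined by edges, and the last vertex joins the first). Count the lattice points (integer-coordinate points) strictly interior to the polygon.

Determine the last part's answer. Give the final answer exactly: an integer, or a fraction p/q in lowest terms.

Stage 1: 90055 = 5 * 7 * 31 * 83; number of divisors = (1+1) * (1+1) * (1+1) * (1+1) = 16; answer 16
Stage 2: B1 = 16; m = -19; cross terms: (-32*-6 - 3*-25)=267, (3*-14 - -19*-6)=-156, (-19*28 - 2*-14)=-504, (2*8 - -21*28)=604, (-21*-25 - -32*8)=781; twice the area = |992| = 992; area = 496; boundary points = 1 + 2 + 21 + 1 + 11 = 36; strictly interior points = area - boundary/2 + 1 = 479; answer 479

479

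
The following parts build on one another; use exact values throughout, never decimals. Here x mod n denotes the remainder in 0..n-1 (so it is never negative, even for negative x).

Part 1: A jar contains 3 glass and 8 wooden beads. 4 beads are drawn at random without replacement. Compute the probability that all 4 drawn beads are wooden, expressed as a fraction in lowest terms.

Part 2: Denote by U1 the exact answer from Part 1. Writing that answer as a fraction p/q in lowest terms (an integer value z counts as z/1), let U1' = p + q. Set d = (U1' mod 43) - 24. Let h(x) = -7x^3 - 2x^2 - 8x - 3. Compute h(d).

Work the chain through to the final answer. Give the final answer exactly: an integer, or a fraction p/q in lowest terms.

Part 1: total draws C(11,4) = 330; favorable C(8,4) = 70; P = 7/33; answer 7/33
Part 2: U1 = 7/33; threaded value p + q = 40; d = 16; -7*(16)^3 - 2*(16)^2 - 8*(16)^1 - 3 = (-28672) + (-512) + (-128) + (-3) = -29315; answer -29315

-29315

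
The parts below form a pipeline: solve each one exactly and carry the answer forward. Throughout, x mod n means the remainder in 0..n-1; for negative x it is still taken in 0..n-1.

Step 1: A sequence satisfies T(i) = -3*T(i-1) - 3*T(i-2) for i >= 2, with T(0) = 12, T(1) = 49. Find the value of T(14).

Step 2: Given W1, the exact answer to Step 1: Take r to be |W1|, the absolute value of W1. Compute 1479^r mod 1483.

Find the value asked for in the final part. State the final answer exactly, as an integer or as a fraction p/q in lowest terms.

Step 1: T(2) = -3*(49) - 3*(12) = -183; iterating: T(2)=-183, T(3)=402, T(4)=-657, T(5)=765, T(6)=-324, T(7)=-1323, T(8)=4941, T(9)=-10854, T(10)=17739, T(11)=-20655, T(12)=8748, T(13)=35721, T(14)=-133407; answer -133407
Step 2: W1 = -133407; r = 133407; squarings mod 1483: 1479^1=1479, 1479^2=16, 1479^4=256, 1479^8=284, 1479^16=574, 1479^32=250, 1479^64=214, 1479^128=1306, 1479^256=186, 1479^512=487, 1479^1024=1372, 1479^2048=457, 1479^4096=1229, 1479^8192=747, 1479^16384=401, 1479^32768=637, 1479^65536=910, 1479^131072=586; 1479^133407 = 1479^1 * 1479^2 * 1479^4 * 1479^8 * 1479^16 * 1479^256 * 1479^2048 * 1479^131072 = 1364 (mod 1483); answer 1364

1364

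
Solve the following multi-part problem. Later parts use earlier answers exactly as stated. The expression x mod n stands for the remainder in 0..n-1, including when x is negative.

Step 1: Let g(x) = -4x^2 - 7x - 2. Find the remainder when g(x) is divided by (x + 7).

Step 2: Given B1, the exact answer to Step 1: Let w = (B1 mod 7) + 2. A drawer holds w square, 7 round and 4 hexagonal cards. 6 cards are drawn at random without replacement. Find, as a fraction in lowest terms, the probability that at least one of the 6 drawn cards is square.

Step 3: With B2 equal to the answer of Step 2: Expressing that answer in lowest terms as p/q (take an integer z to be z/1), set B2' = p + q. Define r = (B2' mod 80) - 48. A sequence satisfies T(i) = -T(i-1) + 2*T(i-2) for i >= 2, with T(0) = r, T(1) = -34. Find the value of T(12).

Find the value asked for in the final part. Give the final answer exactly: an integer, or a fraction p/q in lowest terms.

Step 1: remainder = value at the root: -4*(-7)^2 - 7*(-7)^1 - 2 = (-196) + (49) + (-2) = -149; answer -149
Step 2: B1 = -149; w = 7; total draws C(18,6) = 18564; complement C(11,6) = 462; favorable 18564 - 462 = 18102; P = 431/442; answer 431/442
Step 3: B2 = 431/442; threaded value p + q = 873; r = 25; T(2) = -1*(-34) + 2*(25) = 84; iterating: T(2)=84, T(3)=-152, T(4)=320, T(5)=-624, T(6)=1264, T(7)=-2512, T(8)=5040, T(9)=-10064, T(10)=20144, T(11)=-40272, T(12)=80560; answer 80560

80560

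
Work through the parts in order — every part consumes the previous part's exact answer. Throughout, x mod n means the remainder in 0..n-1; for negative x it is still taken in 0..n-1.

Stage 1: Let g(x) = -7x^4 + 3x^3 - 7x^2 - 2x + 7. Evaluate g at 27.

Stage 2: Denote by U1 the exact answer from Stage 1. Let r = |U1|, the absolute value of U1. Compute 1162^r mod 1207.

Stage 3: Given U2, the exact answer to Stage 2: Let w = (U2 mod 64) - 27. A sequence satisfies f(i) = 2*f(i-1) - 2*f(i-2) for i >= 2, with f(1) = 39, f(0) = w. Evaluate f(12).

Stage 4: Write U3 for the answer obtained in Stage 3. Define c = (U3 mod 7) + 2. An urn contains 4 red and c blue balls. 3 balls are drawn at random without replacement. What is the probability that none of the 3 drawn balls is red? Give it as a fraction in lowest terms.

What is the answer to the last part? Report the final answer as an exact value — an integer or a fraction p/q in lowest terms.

Stage 1: -7*(27)^4 + 3*(27)^3 - 7*(27)^2 - 2*(27)^1 + 7 = (-3720087) + (59049) + (-5103) + (-54) + (7) = -3666188; answer -3666188
Stage 2: U1 = -3666188; r = 3666188; squarings mod 1207: 1162^1=1162, 1162^2=818, 1162^4=446, 1162^8=968, 1162^16=392, 1162^32=375, 1162^64=613, 1162^128=392, 1162^256=375, 1162^512=613, 1162^1024=392, 1162^2048=375, 1162^4096=613, 1162^8192=392, 1162^16384=375, 1162^32768=613, 1162^65536=392, 1162^131072=375, 1162^262144=613, 1162^524288=392, 1162^1048576=375, 1162^2097152=613; 1162^3666188 = 1162^4 * 1162^8 * 1162^256 * 1162^4096 * 1162^8192 * 1162^16384 * 1162^32768 * 1162^65536 * 1162^131072 * 1162^262144 * 1162^1048576 * 1162^2097152 = 897 (mod 1207); answer 897
Stage 3: U2 = 897; w = -26; f(2) = 2*(39) - 2*(-26) = 130; iterating: f(2)=130, f(3)=182, f(4)=104, f(5)=-156, f(6)=-520, f(7)=-728, f(8)=-416, f(9)=624, f(10)=2080, f(11)=2912, f(12)=1664; answer 1664
Stage 4: U3 = 1664; c = 7; total draws C(11,3) = 165; favorable C(7,3) = 35; P = 7/33; answer 7/33

7/33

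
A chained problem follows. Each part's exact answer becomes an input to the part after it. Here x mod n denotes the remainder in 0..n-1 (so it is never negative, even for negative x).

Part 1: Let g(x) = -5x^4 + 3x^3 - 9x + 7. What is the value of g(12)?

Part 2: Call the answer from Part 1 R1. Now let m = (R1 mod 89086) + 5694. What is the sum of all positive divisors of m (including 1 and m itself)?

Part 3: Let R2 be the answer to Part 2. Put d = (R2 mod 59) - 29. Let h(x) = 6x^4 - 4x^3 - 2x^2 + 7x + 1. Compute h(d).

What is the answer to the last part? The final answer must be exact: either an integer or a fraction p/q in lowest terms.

481016

Part 1: -5*(12)^4 + 3*(12)^3 - 9*(12)^1 + 7 = (-103680) + (5184) + (-108) + (7) = -98597; answer -98597
Part 2: R1 = -98597; m = 85269; 85269 = 3 * 43 * 661; sigma = (1 + 3) * (1 + 43) * (1 + 661) = 4 * 44 * 662 = 116512; answer 116512
Part 3: R2 = 116512; d = 17; 6*(17)^4 - 4*(17)^3 - 2*(17)^2 + 7*(17)^1 + 1 = (501126) + (-19652) + (-578) + (119) + (1) = 481016; answer 481016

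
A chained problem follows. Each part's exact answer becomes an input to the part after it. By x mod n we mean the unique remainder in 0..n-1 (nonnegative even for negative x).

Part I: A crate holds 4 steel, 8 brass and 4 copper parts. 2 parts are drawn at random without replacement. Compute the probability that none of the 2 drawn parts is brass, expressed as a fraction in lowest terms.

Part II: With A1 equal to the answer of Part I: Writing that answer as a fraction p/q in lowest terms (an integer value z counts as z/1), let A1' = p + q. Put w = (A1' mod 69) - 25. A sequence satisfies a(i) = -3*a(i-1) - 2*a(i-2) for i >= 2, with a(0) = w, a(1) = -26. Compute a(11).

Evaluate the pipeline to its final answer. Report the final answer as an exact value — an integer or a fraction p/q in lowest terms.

-28670

Part I: total draws C(16,2) = 120; favorable C(8,2) = 28; P = 7/30; answer 7/30
Part II: A1 = 7/30; threaded value p + q = 37; w = 12; a(2) = -3*(-26) - 2*(12) = 54; iterating: a(2)=54, a(3)=-110, a(4)=222, a(5)=-446, a(6)=894, a(7)=-1790, a(8)=3582, a(9)=-7166, a(10)=14334, a(11)=-28670; answer -28670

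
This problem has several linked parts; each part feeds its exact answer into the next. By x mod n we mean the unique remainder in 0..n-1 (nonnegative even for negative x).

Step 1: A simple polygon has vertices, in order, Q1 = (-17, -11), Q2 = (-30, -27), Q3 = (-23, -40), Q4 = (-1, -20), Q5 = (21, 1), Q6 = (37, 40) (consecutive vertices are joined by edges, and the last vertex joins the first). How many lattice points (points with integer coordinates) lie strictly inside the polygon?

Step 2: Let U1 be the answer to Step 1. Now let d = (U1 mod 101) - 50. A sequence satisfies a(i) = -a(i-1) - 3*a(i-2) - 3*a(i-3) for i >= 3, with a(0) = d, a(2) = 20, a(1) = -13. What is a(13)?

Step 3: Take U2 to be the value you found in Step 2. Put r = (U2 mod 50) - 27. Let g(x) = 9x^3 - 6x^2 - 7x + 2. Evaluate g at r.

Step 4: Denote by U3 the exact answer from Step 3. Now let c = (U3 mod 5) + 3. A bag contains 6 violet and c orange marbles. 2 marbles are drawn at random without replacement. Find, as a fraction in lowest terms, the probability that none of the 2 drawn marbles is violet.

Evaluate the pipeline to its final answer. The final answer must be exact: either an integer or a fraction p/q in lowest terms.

Step 1: cross terms: (-17*-27 - -30*-11)=129, (-30*-40 - -23*-27)=579, (-23*-20 - -1*-40)=420, (-1*1 - 21*-20)=419, (21*40 - 37*1)=803, (37*-11 - -17*40)=273; twice the area = |2623| = 2623; area = 2623/2; boundary points = 1 + 1 + 2 + 1 + 1 + 3 = 9; strictly interior points = area - boundary/2 + 1 = 1308; answer 1308
Step 2: U1 = 1308; d = 46; a(3) = -1*(20) - 3*(-13) - 3*(46) = -119; iterating: a(3)=-119, a(4)=98, a(5)=199, a(6)=-136, a(7)=-755, a(8)=566, a(9)=2107, a(10)=-1540, a(11)=-6479, a(12)=4778, a(13)=19279; answer 19279
Step 3: U2 = 19279; r = 2; 9*(2)^3 - 6*(2)^2 - 7*(2)^1 + 2 = (72) + (-24) + (-14) + (2) = 36; answer 36
Step 4: U3 = 36; c = 4; total draws C(10,2) = 45; favorable C(4,2) = 6; P = 2/15; answer 2/15

2/15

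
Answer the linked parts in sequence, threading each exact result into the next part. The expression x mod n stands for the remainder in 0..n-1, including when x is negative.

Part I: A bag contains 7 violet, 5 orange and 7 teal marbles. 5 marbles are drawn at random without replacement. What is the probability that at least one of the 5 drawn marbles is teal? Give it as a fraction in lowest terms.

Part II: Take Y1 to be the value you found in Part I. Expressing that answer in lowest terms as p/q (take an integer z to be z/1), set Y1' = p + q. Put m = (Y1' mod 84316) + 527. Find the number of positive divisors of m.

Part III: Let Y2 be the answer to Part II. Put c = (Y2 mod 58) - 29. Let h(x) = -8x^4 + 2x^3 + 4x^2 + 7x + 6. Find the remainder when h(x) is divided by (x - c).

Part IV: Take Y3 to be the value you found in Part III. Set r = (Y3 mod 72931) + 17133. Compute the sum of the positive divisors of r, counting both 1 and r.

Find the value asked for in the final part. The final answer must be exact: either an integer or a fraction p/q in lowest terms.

Part I: total draws C(19,5) = 11628; complement C(12,5) = 792; favorable 11628 - 792 = 10836; P = 301/323; answer 301/323
Part II: Y1 = 301/323; threaded value p + q = 624; m = 1151; 1151 is prime, so its only divisors are 1 and 1151; count = 2; answer 2
Part III: Y2 = 2; c = -27; remainder = value at the root: -8*(-27)^4 + 2*(-27)^3 + 4*(-27)^2 + 7*(-27)^1 + 6 = (-4251528) + (-39366) + (2916) + (-189) + (6) = -4288161; answer -4288161
Part IV: Y3 = -4288161; r = 31901; 31901 = 19 * 23 * 73; sigma = (1 + 19) * (1 + 23) * (1 + 73) = 20 * 24 * 74 = 35520; answer 35520

35520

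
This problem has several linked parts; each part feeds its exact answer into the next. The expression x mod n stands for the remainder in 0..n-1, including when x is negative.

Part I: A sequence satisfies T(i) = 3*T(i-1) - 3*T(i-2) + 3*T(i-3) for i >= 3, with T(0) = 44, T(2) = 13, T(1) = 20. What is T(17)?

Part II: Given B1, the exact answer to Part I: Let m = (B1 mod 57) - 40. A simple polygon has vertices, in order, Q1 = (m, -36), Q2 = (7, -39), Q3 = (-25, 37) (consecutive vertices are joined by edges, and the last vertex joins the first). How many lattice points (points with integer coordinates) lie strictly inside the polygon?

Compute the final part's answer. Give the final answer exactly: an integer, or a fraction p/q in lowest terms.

1052

Part I: T(3) = 3*(13) - 3*(20) + 3*(44) = 111; iterating: T(3)=111, T(4)=354, T(5)=768, T(6)=1575, T(7)=3483, T(8)=8028, T(9)=18360, T(10)=41445, T(11)=93339, T(12)=210762, T(13)=476604, T(14)=1077543, T(15)=2435103, T(16)=5502492, T(17)=12434796; answer 12434796
Part II: B1 = 12434796; m = -22; cross terms: (-22*-39 - 7*-36)=1110, (7*37 - -25*-39)=-716, (-25*-36 - -22*37)=1714; twice the area = |2108| = 2108; area = 1054; boundary points = 1 + 4 + 1 = 6; strictly interior points = area - boundary/2 + 1 = 1052; answer 1052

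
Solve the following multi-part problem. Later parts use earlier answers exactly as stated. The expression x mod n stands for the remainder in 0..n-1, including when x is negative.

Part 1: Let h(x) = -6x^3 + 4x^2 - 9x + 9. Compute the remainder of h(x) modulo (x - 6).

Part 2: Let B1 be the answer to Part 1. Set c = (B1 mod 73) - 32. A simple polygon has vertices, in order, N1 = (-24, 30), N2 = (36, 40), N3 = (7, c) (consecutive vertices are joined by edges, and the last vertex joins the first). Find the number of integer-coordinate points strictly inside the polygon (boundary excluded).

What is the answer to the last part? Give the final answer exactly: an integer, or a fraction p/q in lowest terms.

690

Part 1: remainder = value at the root: -6*(6)^3 + 4*(6)^2 - 9*(6)^1 + 9 = (-1296) + (144) + (-54) + (9) = -1197; answer -1197
Part 2: B1 = -1197; c = 12; cross terms: (-24*40 - 36*30)=-2040, (36*12 - 7*40)=152, (7*30 - -24*12)=498; twice the area = |-1390| = 1390; area = 695; boundary points = 10 + 1 + 1 = 12; strictly interior points = area - boundary/2 + 1 = 690; answer 690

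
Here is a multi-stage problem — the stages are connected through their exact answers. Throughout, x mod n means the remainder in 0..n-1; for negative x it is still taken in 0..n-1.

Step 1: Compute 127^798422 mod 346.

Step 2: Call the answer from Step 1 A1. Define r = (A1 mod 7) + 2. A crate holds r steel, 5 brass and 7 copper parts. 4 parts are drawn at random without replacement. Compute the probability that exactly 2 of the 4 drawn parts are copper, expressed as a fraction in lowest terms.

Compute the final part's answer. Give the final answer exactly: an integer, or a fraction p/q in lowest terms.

Step 1: squarings mod 346: 127^1=127, 127^2=213, 127^4=43, 127^8=119, 127^16=321, 127^32=279, 127^64=337, 127^128=81, 127^256=333, 127^512=169, 127^1024=189, 127^2048=83, 127^4096=315, 127^8192=269, 127^16384=47, 127^32768=133, 127^65536=43, 127^131072=119, 127^262144=321, 127^524288=279; 127^798422 = 127^2 * 127^4 * 127^16 * 127^64 * 127^128 * 127^512 * 127^1024 * 127^2048 * 127^8192 * 127^262144 * 127^524288 = 13 (mod 346); answer 13
Step 2: A1 = 13; r = 8; total draws C(20,4) = 4845; favorable C(7,2)*C(13,2) = 1638; P = 546/1615; answer 546/1615

546/1615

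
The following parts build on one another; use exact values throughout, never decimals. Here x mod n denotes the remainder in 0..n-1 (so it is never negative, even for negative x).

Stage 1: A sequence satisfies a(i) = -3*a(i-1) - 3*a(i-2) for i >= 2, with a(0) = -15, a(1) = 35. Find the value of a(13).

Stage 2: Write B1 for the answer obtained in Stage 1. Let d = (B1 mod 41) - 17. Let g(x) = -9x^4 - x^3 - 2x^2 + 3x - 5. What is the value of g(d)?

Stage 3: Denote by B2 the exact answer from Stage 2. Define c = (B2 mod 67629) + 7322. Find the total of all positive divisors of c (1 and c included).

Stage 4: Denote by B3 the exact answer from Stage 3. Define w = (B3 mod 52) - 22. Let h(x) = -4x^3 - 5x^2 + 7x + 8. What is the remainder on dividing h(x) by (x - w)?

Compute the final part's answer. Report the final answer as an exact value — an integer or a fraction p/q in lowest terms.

Stage 1: a(2) = -3*(35) - 3*(-15) = -60; iterating: a(2)=-60, a(3)=75, a(4)=-45, a(5)=-90, a(6)=405, a(7)=-945, a(8)=1620, a(9)=-2025, a(10)=1215, a(11)=2430, a(12)=-10935, a(13)=25515; answer 25515
Stage 2: B1 = 25515; d = -4; -9*(-4)^4 - 1*(-4)^3 - 2*(-4)^2 + 3*(-4)^1 - 5 = (-2304) + (64) + (-32) + (-12) + (-5) = -2289; answer -2289
Stage 3: B2 = -2289; c = 72662; 72662 = 2 * 47 * 773; sigma = (1 + 2) * (1 + 47) * (1 + 773) = 3 * 48 * 774 = 111456; answer 111456
Stage 4: B3 = 111456; w = -2; remainder = value at the root: -4*(-2)^3 - 5*(-2)^2 + 7*(-2)^1 + 8 = (32) + (-20) + (-14) + (8) = 6; answer 6

6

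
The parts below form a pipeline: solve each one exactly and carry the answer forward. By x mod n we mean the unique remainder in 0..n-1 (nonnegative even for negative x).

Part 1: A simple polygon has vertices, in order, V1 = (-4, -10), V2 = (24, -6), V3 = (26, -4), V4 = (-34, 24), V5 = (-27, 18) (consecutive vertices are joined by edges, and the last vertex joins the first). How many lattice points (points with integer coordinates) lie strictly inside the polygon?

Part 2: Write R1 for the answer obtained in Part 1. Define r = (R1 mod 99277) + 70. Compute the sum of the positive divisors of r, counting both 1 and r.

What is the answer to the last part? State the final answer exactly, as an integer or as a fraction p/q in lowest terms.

2016

Part 1: cross terms: (-4*-6 - 24*-10)=264, (24*-4 - 26*-6)=60, (26*24 - -34*-4)=488, (-34*18 - -27*24)=36, (-27*-10 - -4*18)=342; twice the area = |1190| = 1190; area = 595; boundary points = 4 + 2 + 4 + 1 + 1 = 12; strictly interior points = area - boundary/2 + 1 = 590; answer 590
Part 2: R1 = 590; r = 660; 660 = 2^2 * 3 * 5 * 11; sigma = (1 + 2 + 4) * (1 + 3) * (1 + 5) * (1 + 11) = 7 * 4 * 6 * 12 = 2016; answer 2016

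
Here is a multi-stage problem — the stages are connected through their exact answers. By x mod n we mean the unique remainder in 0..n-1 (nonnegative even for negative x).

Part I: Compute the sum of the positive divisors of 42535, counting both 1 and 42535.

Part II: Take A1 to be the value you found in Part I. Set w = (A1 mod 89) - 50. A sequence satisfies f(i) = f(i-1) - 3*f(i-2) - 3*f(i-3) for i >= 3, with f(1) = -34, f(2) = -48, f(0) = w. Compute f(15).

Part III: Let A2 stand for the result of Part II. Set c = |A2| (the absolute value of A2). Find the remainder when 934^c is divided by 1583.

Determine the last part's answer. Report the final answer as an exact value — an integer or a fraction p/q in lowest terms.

Part I: 42535 = 5 * 47 * 181; sigma = (1 + 5) * (1 + 47) * (1 + 181) = 6 * 48 * 182 = 52416; answer 52416
Part II: A1 = 52416; w = 34; f(3) = 1*(-48) - 3*(-34) - 3*(34) = -48; iterating: f(3)=-48, f(4)=198, f(5)=486, f(6)=36, f(7)=-2016, f(8)=-3582, f(9)=2358, f(10)=19152, f(11)=22824, f(12)=-41706, f(13)=-167634, f(14)=-110988, f(15)=517032; answer 517032
Part III: A2 = 517032; c = 517032; squarings mod 1583: 934^1=934, 934^2=123, 934^4=882, 934^8=671, 934^16=669, 934^32=1155, 934^64=1139, 934^128=844, 934^256=1569, 934^512=196, 934^1024=424, 934^2048=897, 934^4096=445, 934^8192=150, 934^16384=338, 934^32768=268, 934^65536=589, 934^131072=244, 934^262144=965; 934^517032 = 934^8 * 934^32 * 934^128 * 934^256 * 934^512 * 934^8192 * 934^16384 * 934^32768 * 934^65536 * 934^131072 * 934^262144 = 1087 (mod 1583); answer 1087

1087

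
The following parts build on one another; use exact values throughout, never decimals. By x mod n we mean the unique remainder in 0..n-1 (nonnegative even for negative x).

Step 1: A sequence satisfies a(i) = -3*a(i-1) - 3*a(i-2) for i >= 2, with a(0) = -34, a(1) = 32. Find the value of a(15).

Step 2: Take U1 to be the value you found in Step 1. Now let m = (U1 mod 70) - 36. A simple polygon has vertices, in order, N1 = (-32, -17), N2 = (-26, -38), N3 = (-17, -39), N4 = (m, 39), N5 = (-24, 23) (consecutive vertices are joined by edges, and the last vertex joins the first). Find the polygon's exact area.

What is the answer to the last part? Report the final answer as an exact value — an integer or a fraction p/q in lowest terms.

3675/2

Step 1: a(2) = -3*(32) - 3*(-34) = 6; iterating: a(2)=6, a(3)=-114, a(4)=324, a(5)=-630, a(6)=918, a(7)=-864, a(8)=-162, a(9)=3078, a(10)=-8748, a(11)=17010, a(12)=-24786, a(13)=23328, a(14)=4374, a(15)=-83106; answer -83106
Step 2: U1 = -83106; m = 18; cross terms: (-32*-38 - -26*-17)=774, (-26*-39 - -17*-38)=368, (-17*39 - 18*-39)=39, (18*23 - -24*39)=1350, (-24*-17 - -32*23)=1144; twice the area = |3675| = 3675; area = 3675/2; answer 3675/2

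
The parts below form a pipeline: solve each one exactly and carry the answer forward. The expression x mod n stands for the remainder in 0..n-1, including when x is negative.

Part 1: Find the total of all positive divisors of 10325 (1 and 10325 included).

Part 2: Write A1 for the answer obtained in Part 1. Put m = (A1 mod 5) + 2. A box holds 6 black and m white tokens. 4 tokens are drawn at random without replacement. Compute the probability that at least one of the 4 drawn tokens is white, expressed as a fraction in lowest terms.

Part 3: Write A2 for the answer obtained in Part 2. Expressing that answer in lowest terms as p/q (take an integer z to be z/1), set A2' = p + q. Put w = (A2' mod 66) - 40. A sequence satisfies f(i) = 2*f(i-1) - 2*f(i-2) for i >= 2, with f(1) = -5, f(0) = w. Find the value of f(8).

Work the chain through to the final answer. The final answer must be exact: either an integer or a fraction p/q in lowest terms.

Part 1: 10325 = 5^2 * 7 * 59; sigma = (1 + 5 + 25) * (1 + 7) * (1 + 59) = 31 * 8 * 60 = 14880; answer 14880
Part 2: A1 = 14880; m = 2; total draws C(8,4) = 70; complement C(6,4) = 15; favorable 70 - 15 = 55; P = 11/14; answer 11/14
Part 3: A2 = 11/14; threaded value p + q = 25; w = -15; f(2) = 2*(-5) - 2*(-15) = 20; iterating: f(2)=20, f(3)=50, f(4)=60, f(5)=20, f(6)=-80, f(7)=-200, f(8)=-240; answer -240

-240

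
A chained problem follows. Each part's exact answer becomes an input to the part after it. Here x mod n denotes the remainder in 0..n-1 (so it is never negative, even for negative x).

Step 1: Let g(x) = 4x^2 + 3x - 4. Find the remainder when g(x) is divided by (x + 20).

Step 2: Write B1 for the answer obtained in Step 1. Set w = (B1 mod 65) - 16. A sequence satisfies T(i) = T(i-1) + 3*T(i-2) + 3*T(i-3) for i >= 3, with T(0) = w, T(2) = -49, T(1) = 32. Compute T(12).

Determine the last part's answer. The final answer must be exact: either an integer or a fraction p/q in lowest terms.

243779

Step 1: remainder = value at the root: 4*(-20)^2 + 3*(-20)^1 - 4 = (1600) + (-60) + (-4) = 1536; answer 1536
Step 2: B1 = 1536; w = 25; T(3) = 1*(-49) + 3*(32) + 3*(25) = 122; iterating: T(3)=122, T(4)=71, T(5)=290, T(6)=869, T(7)=1952, T(8)=5429, T(9)=13892, T(10)=36035, T(11)=93998, T(12)=243779; answer 243779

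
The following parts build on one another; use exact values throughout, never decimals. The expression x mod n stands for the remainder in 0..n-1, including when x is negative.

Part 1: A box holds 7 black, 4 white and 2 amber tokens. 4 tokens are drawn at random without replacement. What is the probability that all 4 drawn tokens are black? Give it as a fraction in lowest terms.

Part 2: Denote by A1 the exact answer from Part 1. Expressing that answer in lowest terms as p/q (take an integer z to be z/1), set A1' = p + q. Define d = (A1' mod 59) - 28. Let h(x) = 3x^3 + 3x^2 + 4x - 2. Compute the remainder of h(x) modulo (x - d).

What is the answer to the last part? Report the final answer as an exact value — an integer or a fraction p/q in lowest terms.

254

Part 1: total draws C(13,4) = 715; favorable C(7,4) = 35; P = 7/143; answer 7/143
Part 2: A1 = 7/143; threaded value p + q = 150; d = 4; remainder = value at the root: 3*(4)^3 + 3*(4)^2 + 4*(4)^1 - 2 = (192) + (48) + (16) + (-2) = 254; answer 254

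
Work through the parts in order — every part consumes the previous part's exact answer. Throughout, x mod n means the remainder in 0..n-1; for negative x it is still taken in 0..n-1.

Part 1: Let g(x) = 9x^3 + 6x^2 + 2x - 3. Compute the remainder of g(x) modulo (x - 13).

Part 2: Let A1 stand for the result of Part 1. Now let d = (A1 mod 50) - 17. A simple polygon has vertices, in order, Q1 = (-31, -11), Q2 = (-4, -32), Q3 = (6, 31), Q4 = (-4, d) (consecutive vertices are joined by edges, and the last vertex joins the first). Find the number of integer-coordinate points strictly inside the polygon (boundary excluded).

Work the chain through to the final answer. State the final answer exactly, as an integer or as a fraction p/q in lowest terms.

Part 1: remainder = value at the root: 9*(13)^3 + 6*(13)^2 + 2*(13)^1 - 3 = (19773) + (1014) + (26) + (-3) = 20810; answer 20810
Part 2: A1 = 20810; d = -7; cross terms: (-31*-32 - -4*-11)=948, (-4*31 - 6*-32)=68, (6*-7 - -4*31)=82, (-4*-11 - -31*-7)=-173; twice the area = |925| = 925; area = 925/2; boundary points = 3 + 1 + 2 + 1 = 7; strictly interior points = area - boundary/2 + 1 = 460; answer 460

460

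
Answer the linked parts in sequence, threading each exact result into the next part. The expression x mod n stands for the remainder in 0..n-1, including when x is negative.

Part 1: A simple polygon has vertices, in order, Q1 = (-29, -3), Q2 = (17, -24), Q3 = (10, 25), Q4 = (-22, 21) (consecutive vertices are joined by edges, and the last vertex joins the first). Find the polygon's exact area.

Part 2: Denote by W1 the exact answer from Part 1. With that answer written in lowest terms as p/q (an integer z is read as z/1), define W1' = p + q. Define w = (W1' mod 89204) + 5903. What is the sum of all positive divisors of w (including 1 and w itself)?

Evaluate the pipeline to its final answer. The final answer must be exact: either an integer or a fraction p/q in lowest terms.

16988

Part 1: cross terms: (-29*-24 - 17*-3)=747, (17*25 - 10*-24)=665, (10*21 - -22*25)=760, (-22*-3 - -29*21)=675; twice the area = |2847| = 2847; area = 2847/2; answer 2847/2
Part 2: W1 = 2847/2; threaded value p + q = 2849; w = 8752; 8752 = 2^4 * 547; sigma = (1 + 2 + 4 + 8 + 16) * (1 + 547) = 31 * 548 = 16988; answer 16988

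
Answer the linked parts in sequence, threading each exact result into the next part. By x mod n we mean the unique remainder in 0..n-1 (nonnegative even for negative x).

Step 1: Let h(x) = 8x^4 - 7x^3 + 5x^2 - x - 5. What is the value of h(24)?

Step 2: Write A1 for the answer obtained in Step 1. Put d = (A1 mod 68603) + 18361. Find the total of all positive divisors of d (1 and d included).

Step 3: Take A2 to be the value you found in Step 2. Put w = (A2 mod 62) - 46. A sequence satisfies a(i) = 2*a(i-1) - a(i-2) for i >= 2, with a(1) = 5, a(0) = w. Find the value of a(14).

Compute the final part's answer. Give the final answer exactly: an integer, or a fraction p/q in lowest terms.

590

Step 1: 8*(24)^4 - 7*(24)^3 + 5*(24)^2 - 1*(24)^1 - 5 = (2654208) + (-96768) + (2880) + (-24) + (-5) = 2560291; answer 2560291
Step 2: A1 = 2560291; d = 40341; 40341 = 3 * 7 * 17 * 113; sigma = (1 + 3) * (1 + 7) * (1 + 17) * (1 + 113) = 4 * 8 * 18 * 114 = 65664; answer 65664
Step 3: A2 = 65664; w = -40; a(2) = 2*(5) - 1*(-40) = 50; iterating: a(2)=50, a(3)=95, a(4)=140, a(5)=185, a(6)=230, a(7)=275, a(8)=320, a(9)=365, a(10)=410, a(11)=455, a(12)=500, a(13)=545, a(14)=590; answer 590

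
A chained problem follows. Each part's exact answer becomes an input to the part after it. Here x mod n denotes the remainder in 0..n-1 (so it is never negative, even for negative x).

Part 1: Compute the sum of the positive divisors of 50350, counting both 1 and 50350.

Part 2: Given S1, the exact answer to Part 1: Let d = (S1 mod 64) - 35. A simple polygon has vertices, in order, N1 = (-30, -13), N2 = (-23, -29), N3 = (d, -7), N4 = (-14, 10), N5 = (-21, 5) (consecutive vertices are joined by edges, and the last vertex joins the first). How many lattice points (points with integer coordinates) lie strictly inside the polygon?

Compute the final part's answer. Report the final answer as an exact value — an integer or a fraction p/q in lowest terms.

Part 1: 50350 = 2 * 5^2 * 19 * 53; sigma = (1 + 2) * (1 + 5 + 25) * (1 + 19) * (1 + 53) = 3 * 31 * 20 * 54 = 100440; answer 100440
Part 2: S1 = 100440; d = -11; cross terms: (-30*-29 - -23*-13)=571, (-23*-7 - -11*-29)=-158, (-11*10 - -14*-7)=-208, (-14*5 - -21*10)=140, (-21*-13 - -30*5)=423; twice the area = |768| = 768; area = 384; boundary points = 1 + 2 + 1 + 1 + 9 = 14; strictly interior points = area - boundary/2 + 1 = 378; answer 378

378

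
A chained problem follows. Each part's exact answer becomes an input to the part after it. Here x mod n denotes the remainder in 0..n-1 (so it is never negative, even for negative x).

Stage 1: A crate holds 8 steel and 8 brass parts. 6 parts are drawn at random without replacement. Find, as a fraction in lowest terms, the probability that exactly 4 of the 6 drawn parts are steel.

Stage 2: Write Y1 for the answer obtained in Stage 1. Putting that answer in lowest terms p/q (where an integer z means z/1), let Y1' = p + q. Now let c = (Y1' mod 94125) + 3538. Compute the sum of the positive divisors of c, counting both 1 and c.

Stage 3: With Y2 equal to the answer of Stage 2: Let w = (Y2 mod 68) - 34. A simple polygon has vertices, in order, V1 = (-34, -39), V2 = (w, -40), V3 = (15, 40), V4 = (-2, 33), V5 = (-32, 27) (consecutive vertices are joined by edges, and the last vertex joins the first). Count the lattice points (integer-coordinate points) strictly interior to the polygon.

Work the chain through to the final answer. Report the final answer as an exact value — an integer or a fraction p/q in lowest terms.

3479

Stage 1: total draws C(16,6) = 8008; favorable C(8,4)*C(8,2) = 1960; P = 35/143; answer 35/143
Stage 2: Y1 = 35/143; threaded value p + q = 178; c = 3716; 3716 = 2^2 * 929; sigma = (1 + 2 + 4) * (1 + 929) = 7 * 930 = 6510; answer 6510
Stage 3: Y2 = 6510; w = 16; cross terms: (-34*-40 - 16*-39)=1984, (16*40 - 15*-40)=1240, (15*33 - -2*40)=575, (-2*27 - -32*33)=1002, (-32*-39 - -34*27)=2166; twice the area = |6967| = 6967; area = 6967/2; boundary points = 1 + 1 + 1 + 6 + 2 = 11; strictly interior points = area - boundary/2 + 1 = 3479; answer 3479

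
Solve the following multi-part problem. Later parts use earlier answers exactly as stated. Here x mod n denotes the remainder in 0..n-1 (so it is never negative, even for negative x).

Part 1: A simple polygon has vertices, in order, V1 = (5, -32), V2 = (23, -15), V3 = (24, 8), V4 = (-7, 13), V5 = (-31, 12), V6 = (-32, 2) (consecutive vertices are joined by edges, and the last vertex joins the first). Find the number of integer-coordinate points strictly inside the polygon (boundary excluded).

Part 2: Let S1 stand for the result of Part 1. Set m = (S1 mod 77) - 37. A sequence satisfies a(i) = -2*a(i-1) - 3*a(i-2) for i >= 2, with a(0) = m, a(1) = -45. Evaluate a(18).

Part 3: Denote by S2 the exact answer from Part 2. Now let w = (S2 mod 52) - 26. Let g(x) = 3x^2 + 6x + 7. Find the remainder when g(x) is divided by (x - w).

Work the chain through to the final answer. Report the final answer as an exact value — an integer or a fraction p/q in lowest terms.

52

Part 1: cross terms: (5*-15 - 23*-32)=661, (23*8 - 24*-15)=544, (24*13 - -7*8)=368, (-7*12 - -31*13)=319, (-31*2 - -32*12)=322, (-32*-32 - 5*2)=1014; twice the area = |3228| = 3228; area = 1614; boundary points = 1 + 1 + 1 + 1 + 1 + 1 = 6; strictly interior points = area - boundary/2 + 1 = 1612; answer 1612
Part 2: S1 = 1612; m = 35; a(2) = -2*(-45) - 3*(35) = -15; iterating: a(2)=-15, a(3)=165, a(4)=-285, a(5)=75, a(6)=705, a(7)=-1635, a(8)=1155, a(9)=2595, a(10)=-8655, a(11)=9525, a(12)=6915, a(13)=-42405, a(14)=64065, a(15)=-915, a(16)=-190365, a(17)=383475, a(18)=-195855; answer -195855
Part 3: S2 = -195855; w = 3; remainder = value at the root: 3*(3)^2 + 6*(3)^1 + 7 = (27) + (18) + (7) = 52; answer 52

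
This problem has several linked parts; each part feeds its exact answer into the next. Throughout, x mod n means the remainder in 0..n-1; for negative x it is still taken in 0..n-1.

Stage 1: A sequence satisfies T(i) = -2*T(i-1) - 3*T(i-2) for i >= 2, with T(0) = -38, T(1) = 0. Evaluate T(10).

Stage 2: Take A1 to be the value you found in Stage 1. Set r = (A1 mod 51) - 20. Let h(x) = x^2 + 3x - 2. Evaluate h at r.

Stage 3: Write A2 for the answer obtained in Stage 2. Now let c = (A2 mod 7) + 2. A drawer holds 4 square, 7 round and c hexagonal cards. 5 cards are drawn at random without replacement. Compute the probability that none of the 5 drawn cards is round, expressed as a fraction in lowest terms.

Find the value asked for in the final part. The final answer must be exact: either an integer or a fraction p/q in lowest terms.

8/429

Stage 1: T(2) = -2*(0) - 3*(-38) = 114; iterating: T(2)=114, T(3)=-228, T(4)=114, T(5)=456, T(6)=-1254, T(7)=1140, T(8)=1482, T(9)=-6384, T(10)=8322; answer 8322
Stage 2: A1 = 8322; r = -11; 1*(-11)^2 + 3*(-11)^1 - 2 = (121) + (-33) + (-2) = 86; answer 86
Stage 3: A2 = 86; c = 4; total draws C(15,5) = 3003; favorable C(8,5) = 56; P = 8/429; answer 8/429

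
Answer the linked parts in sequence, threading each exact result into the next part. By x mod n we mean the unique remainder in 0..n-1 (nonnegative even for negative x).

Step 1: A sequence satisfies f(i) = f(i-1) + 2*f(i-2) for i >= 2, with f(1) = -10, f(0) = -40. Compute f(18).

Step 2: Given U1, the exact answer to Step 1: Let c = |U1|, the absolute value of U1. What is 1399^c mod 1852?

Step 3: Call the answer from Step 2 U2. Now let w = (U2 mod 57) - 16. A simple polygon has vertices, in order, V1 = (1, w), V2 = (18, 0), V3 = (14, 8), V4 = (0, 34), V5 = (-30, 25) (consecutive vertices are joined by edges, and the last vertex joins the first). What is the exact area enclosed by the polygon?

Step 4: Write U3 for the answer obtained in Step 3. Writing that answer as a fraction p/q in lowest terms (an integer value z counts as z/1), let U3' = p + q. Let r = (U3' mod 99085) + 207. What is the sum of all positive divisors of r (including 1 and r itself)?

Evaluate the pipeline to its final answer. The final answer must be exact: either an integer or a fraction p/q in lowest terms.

Step 1: f(2) = 1*(-10) + 2*(-40) = -90; iterating: f(2)=-90, f(3)=-110, f(4)=-290, f(5)=-510, f(6)=-1090, f(7)=-2110, f(8)=-4290, f(9)=-8510, f(10)=-17090, f(11)=-34110, f(12)=-68290, f(13)=-136510, f(14)=-273090, f(15)=-546110, f(16)=-1092290, f(17)=-2184510, f(18)=-4369090; answer -4369090
Step 2: U1 = -4369090; c = 4369090; squarings mod 1852: 1399^1=1399, 1399^2=1489, 1399^4=277, 1399^8=797, 1399^16=1825, 1399^32=729, 1399^64=1769, 1399^128=1333, 1399^256=821, 1399^512=1765, 1399^1024=161, 1399^2048=1845, 1399^4096=49, 1399^8192=549, 1399^16384=1377, 1399^32768=1533, 1399^65536=1753, 1399^131072=541, 1399^262144=65, 1399^524288=521, 1399^1048576=1049, 1399^2097152=313, 1399^4194304=1665; 1399^4369090 = 1399^2 * 1399^64 * 1399^128 * 1399^512 * 1399^2048 * 1399^8192 * 1399^32768 * 1399^131072 * 1399^4194304 = 581 (mod 1852); answer 581
Step 3: U2 = 581; w = -5; cross terms: (1*0 - 18*-5)=90, (18*8 - 14*0)=144, (14*34 - 0*8)=476, (0*25 - -30*34)=1020, (-30*-5 - 1*25)=125; twice the area = |1855| = 1855; area = 1855/2; answer 1855/2
Step 4: U3 = 1855/2; threaded value p + q = 1857; r = 2064; 2064 = 2^4 * 3 * 43; sigma = (1 + 2 + 4 + 8 + 16) * (1 + 3) * (1 + 43) = 31 * 4 * 44 = 5456; answer 5456

5456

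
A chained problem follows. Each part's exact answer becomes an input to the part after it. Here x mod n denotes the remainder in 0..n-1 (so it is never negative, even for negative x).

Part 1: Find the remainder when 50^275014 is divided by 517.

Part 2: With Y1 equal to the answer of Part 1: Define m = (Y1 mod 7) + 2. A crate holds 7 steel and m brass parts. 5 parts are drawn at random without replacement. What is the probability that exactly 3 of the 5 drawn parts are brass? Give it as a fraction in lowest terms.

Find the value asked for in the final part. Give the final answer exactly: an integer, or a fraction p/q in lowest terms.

35/132

Part 1: squarings mod 517: 50^1=50, 50^2=432, 50^4=504, 50^8=169, 50^16=126, 50^32=366, 50^64=53, 50^128=224, 50^256=27, 50^512=212, 50^1024=482, 50^2048=191, 50^4096=291, 50^8192=410, 50^16384=75, 50^32768=455, 50^65536=225, 50^131072=476, 50^262144=130; 50^275014 = 50^2 * 50^4 * 50^64 * 50^512 * 50^4096 * 50^8192 * 50^262144 = 262 (mod 517); answer 262
Part 2: Y1 = 262; m = 5; total draws C(12,5) = 792; favorable C(5,3)*C(7,2) = 210; P = 35/132; answer 35/132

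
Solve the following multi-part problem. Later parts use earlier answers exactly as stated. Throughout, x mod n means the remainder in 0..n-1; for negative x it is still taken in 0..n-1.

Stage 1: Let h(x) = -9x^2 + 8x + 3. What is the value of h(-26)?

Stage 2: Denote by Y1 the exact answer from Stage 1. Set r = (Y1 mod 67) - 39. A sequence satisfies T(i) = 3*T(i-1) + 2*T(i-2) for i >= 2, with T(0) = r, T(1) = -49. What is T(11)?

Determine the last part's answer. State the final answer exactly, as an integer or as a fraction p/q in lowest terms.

Stage 1: -9*(-26)^2 + 8*(-26)^1 + 3 = (-6084) + (-208) + (3) = -6289; answer -6289
Stage 2: Y1 = -6289; r = -30; T(2) = 3*(-49) + 2*(-30) = -207; iterating: T(2)=-207, T(3)=-719, T(4)=-2571, T(5)=-9151, T(6)=-32595, T(7)=-116087, T(8)=-413451, T(9)=-1472527, T(10)=-5244483, T(11)=-18678503; answer -18678503

-18678503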